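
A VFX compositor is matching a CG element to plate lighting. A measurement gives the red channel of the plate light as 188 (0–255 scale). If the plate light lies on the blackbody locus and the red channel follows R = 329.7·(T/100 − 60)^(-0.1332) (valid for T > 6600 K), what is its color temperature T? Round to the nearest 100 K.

(t − 60)^(-0.1332) = 188/329.7 = 0.57022.
t − 60 = 0.57022^(1/-0.1332) = 0.57022^(-7.508) = 67.848, so t = 127.848.
T = 100·t = 12785 K → 12800 K to the nearest 100 K.

12800 K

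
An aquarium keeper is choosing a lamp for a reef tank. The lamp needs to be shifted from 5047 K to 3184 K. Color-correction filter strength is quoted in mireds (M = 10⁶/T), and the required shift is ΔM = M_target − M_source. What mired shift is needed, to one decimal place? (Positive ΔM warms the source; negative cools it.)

M_source = 10⁶/5047 = 198.138; M_target = 10⁶/3184 = 314.070.
ΔM = 314.070 − 198.138 = 115.933 → +115.9 mireds, a warming shift.

+115.9 mireds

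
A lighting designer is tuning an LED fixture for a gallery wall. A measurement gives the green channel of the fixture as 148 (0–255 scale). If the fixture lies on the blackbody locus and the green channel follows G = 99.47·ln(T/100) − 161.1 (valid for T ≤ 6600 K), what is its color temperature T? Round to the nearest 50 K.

ln t = (148 + 161.1) / 99.47 = 3.1075.
t = e^3.1075 = 22.364.
T = 100·t = 2236 K → 2250 K to the nearest 50 K.

2250 K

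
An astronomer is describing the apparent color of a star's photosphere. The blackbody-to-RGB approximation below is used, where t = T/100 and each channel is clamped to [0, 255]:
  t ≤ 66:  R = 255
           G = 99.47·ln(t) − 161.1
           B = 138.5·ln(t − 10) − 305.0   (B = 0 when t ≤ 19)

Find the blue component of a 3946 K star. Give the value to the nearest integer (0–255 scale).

164

t = 3946/100 = 39.46; the t ≤ 66 branch applies.
B = 138.5·ln(39.46 − 10) − 305.0 = 138.5·ln 29.46 − 305.0 = 138.5·3.3830 − 305.0 = 163.550.
Rounded: 164.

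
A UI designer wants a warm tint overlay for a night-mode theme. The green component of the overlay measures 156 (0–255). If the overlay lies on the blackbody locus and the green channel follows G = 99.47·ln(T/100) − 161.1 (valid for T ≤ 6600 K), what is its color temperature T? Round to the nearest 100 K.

ln t = (156 + 161.1) / 99.47 = 3.1879.
t = e^3.1879 = 24.237.
T = 100·t = 2424 K → 2400 K to the nearest 100 K.

2400 K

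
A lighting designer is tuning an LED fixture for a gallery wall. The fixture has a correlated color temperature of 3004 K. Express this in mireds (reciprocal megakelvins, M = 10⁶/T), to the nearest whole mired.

M = 10⁶ / 3004 = 332.889 → 333 mireds.

333 mireds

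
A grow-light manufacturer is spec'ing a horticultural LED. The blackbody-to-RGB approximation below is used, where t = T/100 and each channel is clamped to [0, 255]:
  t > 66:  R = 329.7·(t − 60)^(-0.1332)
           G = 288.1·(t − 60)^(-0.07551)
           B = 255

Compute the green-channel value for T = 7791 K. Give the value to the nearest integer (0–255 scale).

232

t = 7791/100 = 77.91; the t > 66 branch applies.
G = 288.1·(77.91 − 60)^(-0.07551) = 288.1·17.91^(-0.07551) = 288.1·0.80423 = 231.698.
Rounded: 232.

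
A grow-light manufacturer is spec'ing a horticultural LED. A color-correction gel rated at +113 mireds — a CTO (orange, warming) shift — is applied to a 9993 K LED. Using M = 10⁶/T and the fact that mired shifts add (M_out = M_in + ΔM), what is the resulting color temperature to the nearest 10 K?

4690 K

M_in = 10⁶/9993 = 100.07 mireds.
M_out = 100.07 + (+113) = 213.07 mireds.
T_out = 10⁶/213.07 = 4693.3 K → 4690 K.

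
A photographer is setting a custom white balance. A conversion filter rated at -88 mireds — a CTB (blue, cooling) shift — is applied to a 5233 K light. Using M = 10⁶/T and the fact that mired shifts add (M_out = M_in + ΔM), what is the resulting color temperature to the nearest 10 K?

9700 K

M_in = 10⁶/5233 = 191.09 mireds.
M_out = 191.09 + (-88) = 103.09 mireds.
T_out = 10⁶/103.09 = 9699.8 K → 9700 K.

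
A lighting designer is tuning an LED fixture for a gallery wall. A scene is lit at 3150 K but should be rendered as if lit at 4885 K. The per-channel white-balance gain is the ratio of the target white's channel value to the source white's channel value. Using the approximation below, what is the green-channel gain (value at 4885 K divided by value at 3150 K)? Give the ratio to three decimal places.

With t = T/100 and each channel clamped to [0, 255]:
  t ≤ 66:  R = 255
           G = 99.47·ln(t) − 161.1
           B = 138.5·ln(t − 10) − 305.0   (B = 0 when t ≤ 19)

At 3150 K (t = 31.5):
  G = 99.47·ln 31.5 − 161.1 = 99.47·3.4500 − 161.1 = 182.070.
At 4885 K (t = 48.85):
  G = 99.47·ln 48.85 − 161.1 = 99.47·3.8888 − 161.1 = 225.714.
Gain = 225.714 / 182.070 = 1.2397 → 1.240.

1.240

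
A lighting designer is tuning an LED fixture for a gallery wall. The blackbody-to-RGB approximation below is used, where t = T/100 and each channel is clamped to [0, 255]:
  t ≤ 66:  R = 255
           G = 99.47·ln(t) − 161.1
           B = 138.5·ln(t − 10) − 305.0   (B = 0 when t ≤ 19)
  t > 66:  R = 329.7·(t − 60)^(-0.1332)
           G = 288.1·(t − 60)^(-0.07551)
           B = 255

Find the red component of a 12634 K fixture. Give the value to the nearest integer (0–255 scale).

t = 12634/100 = 126.34; the t > 66 branch applies.
R = 329.7·(126.34 − 60)^(-0.1332) = 329.7·66.34^(-0.1332) = 329.7·0.57193 = 188.564.
Rounded: 189.

189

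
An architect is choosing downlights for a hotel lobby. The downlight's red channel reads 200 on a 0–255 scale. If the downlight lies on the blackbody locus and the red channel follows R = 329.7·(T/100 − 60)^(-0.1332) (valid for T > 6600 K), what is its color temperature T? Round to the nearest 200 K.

10200 K

(t − 60)^(-0.1332) = 200/329.7 = 0.60661.
t − 60 = 0.60661^(1/-0.1332) = 0.60661^(-7.508) = 42.638, so t = 102.638.
T = 100·t = 10264 K → 10200 K to the nearest 200 K.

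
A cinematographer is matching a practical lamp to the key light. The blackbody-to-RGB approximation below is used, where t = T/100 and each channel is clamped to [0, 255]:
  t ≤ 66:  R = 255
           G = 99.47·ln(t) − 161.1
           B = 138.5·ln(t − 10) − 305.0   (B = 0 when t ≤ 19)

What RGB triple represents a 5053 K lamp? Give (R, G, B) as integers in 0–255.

(255, 229, 208)

t = 5053/100 = 50.53; the t ≤ 66 branch applies.
R = 255 by definition for t ≤ 66.
G = 99.47·ln 50.53 − 161.1 = 99.47·3.9226 − 161.1 = 229.078.
B = 138.5·ln(50.53 − 10) − 305.0 = 138.5·ln 40.53 − 305.0 = 138.5·3.7020 − 305.0 = 207.733.
Rounded: (255, 229, 208).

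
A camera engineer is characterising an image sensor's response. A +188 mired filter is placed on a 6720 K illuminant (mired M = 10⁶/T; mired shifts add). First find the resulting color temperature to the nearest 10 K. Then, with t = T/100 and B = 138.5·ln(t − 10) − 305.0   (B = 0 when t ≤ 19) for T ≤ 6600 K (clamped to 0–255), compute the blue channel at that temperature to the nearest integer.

M_in = 10⁶/6720 = 148.81; M_out = 148.81 + (+188) = 336.81.
T_out = 10⁶/336.81 = 2969.0 K → 2970 K; t = 29.7.
B = 138.5·ln(29.7 − 10) − 305.0 = 138.5·ln 19.7 − 305.0 = 138.5·2.9806 − 305.0 = 107.816.
Rounded: 108.

108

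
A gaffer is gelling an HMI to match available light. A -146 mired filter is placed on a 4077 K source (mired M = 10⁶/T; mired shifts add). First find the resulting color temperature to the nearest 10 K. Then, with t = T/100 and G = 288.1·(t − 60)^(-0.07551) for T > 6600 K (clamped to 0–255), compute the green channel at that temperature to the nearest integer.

M_in = 10⁶/4077 = 245.28; M_out = 245.28 + (-146) = 99.28.
T_out = 10⁶/99.28 = 10072.7 K → 10070 K; t = 100.7.
G = 288.1·(100.7 − 60)^(-0.07551) = 288.1·40.7^(-0.07551) = 288.1·0.75589 = 217.772.
Rounded: 218.

218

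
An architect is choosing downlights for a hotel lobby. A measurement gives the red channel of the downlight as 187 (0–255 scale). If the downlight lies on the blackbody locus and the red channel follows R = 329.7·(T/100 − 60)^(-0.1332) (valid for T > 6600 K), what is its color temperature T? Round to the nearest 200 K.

13000 K

(t − 60)^(-0.1332) = 187/329.7 = 0.56718.
t − 60 = 0.56718^(1/-0.1332) = 0.56718^(-7.508) = 70.620, so t = 130.620.
T = 100·t = 13062 K → 13000 K to the nearest 200 K.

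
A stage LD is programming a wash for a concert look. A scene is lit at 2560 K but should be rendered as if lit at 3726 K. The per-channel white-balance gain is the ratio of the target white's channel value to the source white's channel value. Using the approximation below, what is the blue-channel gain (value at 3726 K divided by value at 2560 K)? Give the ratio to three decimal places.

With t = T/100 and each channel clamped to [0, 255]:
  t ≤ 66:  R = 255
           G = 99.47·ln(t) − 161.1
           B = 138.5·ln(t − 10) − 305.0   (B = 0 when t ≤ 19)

At 2560 K (t = 25.6):
  B = 138.5·ln(25.6 − 10) − 305.0 = 138.5·ln 15.6 − 305.0 = 138.5·2.7473 − 305.0 = 75.497.
At 3726 K (t = 37.26):
  B = 138.5·ln(37.26 − 10) − 305.0 = 138.5·ln 27.26 − 305.0 = 138.5·3.3054 − 305.0 = 152.801.
Gain = 152.801 / 75.497 = 2.0239 → 2.024.

2.024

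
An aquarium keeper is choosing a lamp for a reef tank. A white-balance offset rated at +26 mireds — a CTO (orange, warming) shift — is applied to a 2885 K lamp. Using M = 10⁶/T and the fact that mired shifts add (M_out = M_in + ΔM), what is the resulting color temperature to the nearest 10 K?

2680 K

M_in = 10⁶/2885 = 346.62 mireds.
M_out = 346.62 + (+26) = 372.62 mireds.
T_out = 10⁶/372.62 = 2683.7 K → 2680 K.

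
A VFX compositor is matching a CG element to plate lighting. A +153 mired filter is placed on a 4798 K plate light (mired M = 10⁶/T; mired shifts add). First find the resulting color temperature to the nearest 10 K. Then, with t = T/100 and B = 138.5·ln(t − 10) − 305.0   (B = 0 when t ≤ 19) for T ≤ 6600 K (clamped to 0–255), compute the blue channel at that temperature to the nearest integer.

M_in = 10⁶/4798 = 208.42; M_out = 208.42 + (+153) = 361.42.
T_out = 10⁶/361.42 = 2766.9 K → 2770 K; t = 27.7.
B = 138.5·ln(27.7 − 10) − 305.0 = 138.5·ln 17.7 − 305.0 = 138.5·2.8736 − 305.0 = 92.989.
Rounded: 93.

93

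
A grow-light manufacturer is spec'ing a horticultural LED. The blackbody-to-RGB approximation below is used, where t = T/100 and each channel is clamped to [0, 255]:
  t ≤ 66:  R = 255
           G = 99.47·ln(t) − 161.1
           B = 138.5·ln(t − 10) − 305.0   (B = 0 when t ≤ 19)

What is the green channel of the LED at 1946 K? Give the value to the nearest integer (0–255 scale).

t = 1946/100 = 19.46; the t ≤ 66 branch applies.
G = 99.47·ln 19.46 − 161.1 = 99.47·2.9684 − 161.1 = 134.163.
Rounded: 134.

134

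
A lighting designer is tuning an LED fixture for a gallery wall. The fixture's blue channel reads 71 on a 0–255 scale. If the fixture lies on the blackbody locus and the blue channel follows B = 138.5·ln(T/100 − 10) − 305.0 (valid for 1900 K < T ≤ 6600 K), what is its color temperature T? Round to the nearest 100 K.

ln(t − 10) = (71 + 305.0) / 138.5 = 2.7148.
t − 10 = e^2.7148 = 15.102, so t = 25.102.
T = 100·t = 2510 K → 2500 K to the nearest 100 K.

2500 K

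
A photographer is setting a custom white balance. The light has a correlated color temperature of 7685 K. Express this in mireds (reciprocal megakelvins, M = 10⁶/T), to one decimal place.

130.1 mireds

M = 10⁶ / 7685 = 130.124 → 130.1 mireds.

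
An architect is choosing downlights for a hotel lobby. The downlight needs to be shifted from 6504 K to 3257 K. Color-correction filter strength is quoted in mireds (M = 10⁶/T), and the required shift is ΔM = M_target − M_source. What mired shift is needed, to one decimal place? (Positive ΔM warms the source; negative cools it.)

M_source = 10⁶/6504 = 153.752; M_target = 10⁶/3257 = 307.031.
ΔM = 307.031 − 153.752 = 153.279 → +153.3 mireds, a warming shift.

+153.3 mireds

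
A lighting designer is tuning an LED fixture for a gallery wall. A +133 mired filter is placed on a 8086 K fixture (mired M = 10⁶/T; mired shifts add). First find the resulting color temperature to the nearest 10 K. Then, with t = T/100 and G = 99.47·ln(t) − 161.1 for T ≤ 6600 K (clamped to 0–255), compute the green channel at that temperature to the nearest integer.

M_in = 10⁶/8086 = 123.67; M_out = 123.67 + (+133) = 256.67.
T_out = 10⁶/256.67 = 3896.0 K → 3900 K; t = 39.
G = 99.47·ln 39 − 161.1 = 99.47·3.6636 − 161.1 = 203.314.
Rounded: 203.

203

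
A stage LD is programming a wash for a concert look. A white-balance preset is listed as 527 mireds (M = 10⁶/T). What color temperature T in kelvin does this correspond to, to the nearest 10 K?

T = 10⁶ / 527 = 1897.53 K → 1900 K.

1900 K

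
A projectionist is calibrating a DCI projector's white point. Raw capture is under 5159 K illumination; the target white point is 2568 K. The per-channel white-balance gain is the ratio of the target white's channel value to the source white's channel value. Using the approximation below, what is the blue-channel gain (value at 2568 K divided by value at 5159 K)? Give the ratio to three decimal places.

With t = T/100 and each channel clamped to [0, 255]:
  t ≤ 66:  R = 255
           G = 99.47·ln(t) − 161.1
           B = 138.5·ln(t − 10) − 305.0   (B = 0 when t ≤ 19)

0.361

At 5159 K (t = 51.59):
  B = 138.5·ln(51.59 − 10) − 305.0 = 138.5·ln 41.59 − 305.0 = 138.5·3.7279 − 305.0 = 211.309.
At 2568 K (t = 25.68):
  B = 138.5·ln(25.68 − 10) − 305.0 = 138.5·ln 15.68 − 305.0 = 138.5·2.7524 − 305.0 = 76.205.
Gain = 76.205 / 211.309 = 0.3606 → 0.361.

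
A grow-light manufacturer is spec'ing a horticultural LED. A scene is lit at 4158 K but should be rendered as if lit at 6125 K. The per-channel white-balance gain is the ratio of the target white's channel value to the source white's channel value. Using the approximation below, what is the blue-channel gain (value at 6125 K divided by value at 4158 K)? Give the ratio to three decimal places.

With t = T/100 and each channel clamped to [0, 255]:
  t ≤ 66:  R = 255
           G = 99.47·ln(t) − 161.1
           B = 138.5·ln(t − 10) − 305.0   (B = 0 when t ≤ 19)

At 4158 K (t = 41.58):
  B = 138.5·ln(41.58 − 10) − 305.0 = 138.5·ln 31.58 − 305.0 = 138.5·3.4525 − 305.0 = 173.175.
At 6125 K (t = 61.25):
  B = 138.5·ln(61.25 − 10) − 305.0 = 138.5·ln 51.25 − 305.0 = 138.5·3.9367 − 305.0 = 240.235.
Gain = 240.235 / 173.175 = 1.3872 → 1.387.

1.387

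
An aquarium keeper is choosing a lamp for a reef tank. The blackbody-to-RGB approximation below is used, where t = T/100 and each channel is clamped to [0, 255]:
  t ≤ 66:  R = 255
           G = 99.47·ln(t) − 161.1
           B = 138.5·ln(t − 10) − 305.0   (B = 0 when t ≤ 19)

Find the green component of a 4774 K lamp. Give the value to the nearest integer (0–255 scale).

t = 4774/100 = 47.74; the t ≤ 66 branch applies.
G = 99.47·ln 47.74 − 161.1 = 99.47·3.8658 − 161.1 = 223.428.
Rounded: 223.

223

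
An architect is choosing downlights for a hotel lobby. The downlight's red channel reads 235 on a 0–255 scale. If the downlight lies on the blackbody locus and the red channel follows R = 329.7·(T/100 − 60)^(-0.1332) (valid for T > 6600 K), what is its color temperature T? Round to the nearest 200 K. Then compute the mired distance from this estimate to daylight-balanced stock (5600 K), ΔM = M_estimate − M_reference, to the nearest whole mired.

(t − 60)^(-0.1332) = 235/329.7 = 0.71277.
t − 60 = 0.71277^(1/-0.1332) = 0.71277^(-7.508) = 12.705, so t = 72.705.
T = 100·t = 7271 K → 7200 K to the nearest 200 K.
M_estimate = 10⁶/7200 = 138.89; M_reference = 10⁶/5600 = 178.57.
ΔM = 138.89 − 178.57 = -39.68 → -40 mireds.

-40 mireds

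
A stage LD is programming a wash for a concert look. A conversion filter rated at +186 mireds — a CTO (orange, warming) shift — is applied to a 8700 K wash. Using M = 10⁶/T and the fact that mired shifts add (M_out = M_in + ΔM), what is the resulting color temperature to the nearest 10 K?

M_in = 10⁶/8700 = 114.94 mireds.
M_out = 114.94 + (+186) = 300.94 mireds.
T_out = 10⁶/300.94 = 3322.9 K → 3320 K.

3320 K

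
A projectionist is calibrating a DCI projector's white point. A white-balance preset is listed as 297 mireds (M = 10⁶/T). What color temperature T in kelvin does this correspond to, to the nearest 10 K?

T = 10⁶ / 297 = 3367.00 K → 3370 K.

3370 K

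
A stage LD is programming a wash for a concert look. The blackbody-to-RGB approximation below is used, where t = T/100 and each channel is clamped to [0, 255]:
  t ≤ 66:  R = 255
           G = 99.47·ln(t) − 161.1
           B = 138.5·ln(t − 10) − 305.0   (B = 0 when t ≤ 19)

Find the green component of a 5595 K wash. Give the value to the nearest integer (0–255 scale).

239

t = 5595/100 = 55.95; the t ≤ 66 branch applies.
G = 99.47·ln 55.95 − 161.1 = 99.47·4.0245 − 161.1 = 239.213.
Rounded: 239.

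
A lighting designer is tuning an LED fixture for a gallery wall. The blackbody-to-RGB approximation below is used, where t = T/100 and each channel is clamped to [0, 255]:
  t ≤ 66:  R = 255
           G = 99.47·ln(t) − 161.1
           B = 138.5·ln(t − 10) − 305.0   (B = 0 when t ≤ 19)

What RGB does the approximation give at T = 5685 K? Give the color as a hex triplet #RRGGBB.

#FFF1E4

t = 5685/100 = 56.85; the t ≤ 66 branch applies.
R = 255 by definition for t ≤ 66.
G = 99.47·ln 56.85 − 161.1 = 99.47·4.0404 − 161.1 = 240.800.
B = 138.5·ln(56.85 − 10) − 305.0 = 138.5·ln 46.85 − 305.0 = 138.5·3.8470 − 305.0 = 227.803.
Rounded: (255, 241, 228).
In hex: #FFF1E4.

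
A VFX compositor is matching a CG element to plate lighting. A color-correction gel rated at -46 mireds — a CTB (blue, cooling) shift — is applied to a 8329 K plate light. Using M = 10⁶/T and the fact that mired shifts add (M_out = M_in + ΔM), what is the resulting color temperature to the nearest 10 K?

M_in = 10⁶/8329 = 120.06 mireds.
M_out = 120.06 + (-46) = 74.06 mireds.
T_out = 10⁶/74.06 = 13502.1 K → 13500 K.

13500 K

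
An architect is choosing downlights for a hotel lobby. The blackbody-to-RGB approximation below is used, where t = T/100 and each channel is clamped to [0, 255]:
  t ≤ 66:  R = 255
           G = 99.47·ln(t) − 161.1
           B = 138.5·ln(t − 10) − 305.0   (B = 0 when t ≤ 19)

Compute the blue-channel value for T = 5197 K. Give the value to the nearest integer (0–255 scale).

t = 5197/100 = 51.97; the t ≤ 66 branch applies.
B = 138.5·ln(51.97 − 10) − 305.0 = 138.5·ln 41.97 − 305.0 = 138.5·3.7370 − 305.0 = 212.568.
Rounded: 213.

213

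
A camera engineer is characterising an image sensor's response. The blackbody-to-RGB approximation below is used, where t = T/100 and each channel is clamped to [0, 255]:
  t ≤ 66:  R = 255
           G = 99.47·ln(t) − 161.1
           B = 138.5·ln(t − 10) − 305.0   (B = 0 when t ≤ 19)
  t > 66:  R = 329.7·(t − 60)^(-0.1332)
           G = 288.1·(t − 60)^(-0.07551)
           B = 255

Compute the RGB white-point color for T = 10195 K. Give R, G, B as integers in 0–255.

t = 10195/100 = 101.95; the t > 66 branch applies.
R = 329.7·(101.95 − 60)^(-0.1332) = 329.7·41.95^(-0.1332) = 329.7·0.60793 = 200.434.
G = 288.1·(101.95 − 60)^(-0.07551) = 288.1·41.95^(-0.07551) = 288.1·0.75417 = 217.276.
B = 255 by definition for t > 66.
Rounded: (200, 217, 255).

R=200, G=217, B=255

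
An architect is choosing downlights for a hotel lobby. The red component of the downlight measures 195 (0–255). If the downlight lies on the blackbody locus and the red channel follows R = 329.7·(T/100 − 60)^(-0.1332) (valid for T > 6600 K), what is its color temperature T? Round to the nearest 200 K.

(t − 60)^(-0.1332) = 195/329.7 = 0.59145.
t − 60 = 0.59145^(1/-0.1332) = 0.59145^(-7.508) = 51.564, so t = 111.564.
T = 100·t = 11156 K → 11200 K to the nearest 200 K.

11200 K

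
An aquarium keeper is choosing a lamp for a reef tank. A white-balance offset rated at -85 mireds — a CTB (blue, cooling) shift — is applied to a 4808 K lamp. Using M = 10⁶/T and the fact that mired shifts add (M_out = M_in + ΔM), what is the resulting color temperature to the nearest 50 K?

M_in = 10⁶/4808 = 207.99 mireds.
M_out = 207.99 + (-85) = 122.99 mireds.
T_out = 10⁶/122.99 = 8131.0 K → 8150 K.

8150 K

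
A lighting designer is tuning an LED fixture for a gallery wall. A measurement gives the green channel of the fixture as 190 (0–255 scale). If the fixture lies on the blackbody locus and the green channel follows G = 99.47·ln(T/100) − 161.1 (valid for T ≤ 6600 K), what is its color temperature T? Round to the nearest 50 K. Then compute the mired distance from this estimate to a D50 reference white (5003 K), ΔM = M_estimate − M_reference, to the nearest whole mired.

ln t = (190 + 161.1) / 99.47 = 3.5297.
t = e^3.5297 = 34.114.
T = 100·t = 3411 K → 3400 K to the nearest 50 K.
M_estimate = 10⁶/3400 = 294.12; M_reference = 10⁶/5003 = 199.88.
ΔM = 294.12 − 199.88 = 94.24 → +94 mireds.

+94 mireds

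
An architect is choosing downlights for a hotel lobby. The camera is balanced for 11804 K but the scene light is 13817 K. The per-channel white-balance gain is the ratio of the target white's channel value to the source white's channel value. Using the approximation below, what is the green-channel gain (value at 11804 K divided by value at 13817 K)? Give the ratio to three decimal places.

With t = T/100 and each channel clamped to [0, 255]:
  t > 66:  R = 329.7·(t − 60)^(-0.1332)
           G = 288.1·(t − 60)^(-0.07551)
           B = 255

1.023

At 13817 K (t = 138.17):
  G = 288.1·(138.17 − 60)^(-0.07551) = 288.1·78.17^(-0.07551) = 288.1·0.71954 = 207.300.
At 11804 K (t = 118.04):
  G = 288.1·(118.04 − 60)^(-0.07551) = 288.1·58.04^(-0.07551) = 288.1·0.73590 = 212.014.
Gain = 212.014 / 207.300 = 1.0227 → 1.023.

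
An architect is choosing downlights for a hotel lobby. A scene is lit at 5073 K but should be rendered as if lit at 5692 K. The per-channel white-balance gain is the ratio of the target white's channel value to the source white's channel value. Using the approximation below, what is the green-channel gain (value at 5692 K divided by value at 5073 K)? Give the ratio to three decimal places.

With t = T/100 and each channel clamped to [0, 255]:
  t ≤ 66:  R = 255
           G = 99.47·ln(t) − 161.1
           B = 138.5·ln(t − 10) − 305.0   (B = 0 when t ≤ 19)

1.050

At 5073 K (t = 50.73):
  G = 99.47·ln 50.73 − 161.1 = 99.47·3.9265 − 161.1 = 229.471.
At 5692 K (t = 56.92):
  G = 99.47·ln 56.92 − 161.1 = 99.47·4.0416 − 161.1 = 240.923.
Gain = 240.923 / 229.471 = 1.0499 → 1.050.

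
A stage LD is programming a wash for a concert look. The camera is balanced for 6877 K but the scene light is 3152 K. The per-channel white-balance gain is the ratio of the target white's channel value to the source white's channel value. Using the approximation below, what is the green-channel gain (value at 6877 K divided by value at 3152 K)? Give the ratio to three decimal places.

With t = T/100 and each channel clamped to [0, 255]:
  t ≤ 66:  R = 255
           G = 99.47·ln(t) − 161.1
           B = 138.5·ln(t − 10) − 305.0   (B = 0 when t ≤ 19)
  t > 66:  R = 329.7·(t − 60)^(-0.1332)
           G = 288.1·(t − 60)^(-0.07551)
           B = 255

1.343

At 3152 K (t = 31.52):
  G = 99.47·ln 31.52 − 161.1 = 99.47·3.4506 − 161.1 = 182.133.
At 6877 K (t = 68.77):
  G = 288.1·(68.77 − 60)^(-0.07551) = 288.1·8.77^(-0.07551) = 288.1·0.84878 = 244.533.
Gain = 244.533 / 182.133 = 1.3426 → 1.343.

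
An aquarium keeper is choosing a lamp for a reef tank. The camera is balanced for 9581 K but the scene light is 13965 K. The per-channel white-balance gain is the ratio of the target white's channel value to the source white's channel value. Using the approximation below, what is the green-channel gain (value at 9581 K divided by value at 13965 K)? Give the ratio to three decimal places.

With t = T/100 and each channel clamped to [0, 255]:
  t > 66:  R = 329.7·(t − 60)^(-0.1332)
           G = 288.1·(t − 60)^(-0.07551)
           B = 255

1.062

At 13965 K (t = 139.65):
  G = 288.1·(139.65 − 60)^(-0.07551) = 288.1·79.65^(-0.07551) = 288.1·0.71852 = 207.007.
At 9581 K (t = 95.81):
  G = 288.1·(95.81 − 60)^(-0.07551) = 288.1·35.81^(-0.07551) = 288.1·0.76323 = 219.887.
Gain = 219.887 / 207.007 = 1.0622 → 1.062.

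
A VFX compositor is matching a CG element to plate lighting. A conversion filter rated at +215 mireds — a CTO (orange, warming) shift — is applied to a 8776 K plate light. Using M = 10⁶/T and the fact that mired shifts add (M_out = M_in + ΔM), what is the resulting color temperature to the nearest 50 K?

M_in = 10⁶/8776 = 113.95 mireds.
M_out = 113.95 + (+215) = 328.95 mireds.
T_out = 10⁶/328.95 = 3040.0 K → 3050 K.

3050 K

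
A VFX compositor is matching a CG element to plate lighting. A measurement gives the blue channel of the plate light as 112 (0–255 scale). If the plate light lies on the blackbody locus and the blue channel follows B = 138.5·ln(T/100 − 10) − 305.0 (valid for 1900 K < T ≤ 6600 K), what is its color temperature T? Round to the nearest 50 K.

ln(t − 10) = (112 + 305.0) / 138.5 = 3.0108.
t − 10 = e^3.0108 = 20.304, so t = 30.304.
T = 100·t = 3030 K → 3050 K to the nearest 50 K.

3050 K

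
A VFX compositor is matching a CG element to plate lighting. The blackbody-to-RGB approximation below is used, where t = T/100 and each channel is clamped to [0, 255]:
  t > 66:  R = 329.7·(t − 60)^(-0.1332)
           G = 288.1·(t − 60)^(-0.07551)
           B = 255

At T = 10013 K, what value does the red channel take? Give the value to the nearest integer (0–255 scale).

202

t = 10013/100 = 100.13; the t > 66 branch applies.
R = 329.7·(100.13 − 60)^(-0.1332) = 329.7·40.13^(-0.1332) = 329.7·0.61153 = 201.622.
Rounded: 202.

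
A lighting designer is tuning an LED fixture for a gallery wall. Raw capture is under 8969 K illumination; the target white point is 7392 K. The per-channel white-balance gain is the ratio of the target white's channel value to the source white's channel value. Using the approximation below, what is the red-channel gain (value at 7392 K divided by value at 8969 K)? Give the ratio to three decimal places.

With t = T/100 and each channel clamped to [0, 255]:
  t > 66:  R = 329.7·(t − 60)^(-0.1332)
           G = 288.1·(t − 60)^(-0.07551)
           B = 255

At 8969 K (t = 89.69):
  R = 329.7·(89.69 − 60)^(-0.1332) = 329.7·29.69^(-0.1332) = 329.7·0.63657 = 209.878.
At 7392 K (t = 73.92):
  R = 329.7·(73.92 − 60)^(-0.1332) = 329.7·13.92^(-0.1332) = 329.7·0.70415 = 232.159.
Gain = 232.159 / 209.878 = 1.1062 → 1.106.

1.106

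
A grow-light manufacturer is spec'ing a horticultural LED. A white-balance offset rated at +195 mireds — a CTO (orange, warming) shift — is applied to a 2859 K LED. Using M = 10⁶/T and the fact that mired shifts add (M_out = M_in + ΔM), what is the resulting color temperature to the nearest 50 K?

M_in = 10⁶/2859 = 349.77 mireds.
M_out = 349.77 + (+195) = 544.77 mireds.
T_out = 10⁶/544.77 = 1835.6 K → 1850 K.

1850 K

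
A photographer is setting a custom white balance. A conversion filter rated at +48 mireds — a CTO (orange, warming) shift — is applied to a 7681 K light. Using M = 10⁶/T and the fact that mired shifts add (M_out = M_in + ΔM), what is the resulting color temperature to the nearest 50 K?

M_in = 10⁶/7681 = 130.19 mireds.
M_out = 130.19 + (+48) = 178.19 mireds.
T_out = 10⁶/178.19 = 5611.9 K → 5600 K.

5600 K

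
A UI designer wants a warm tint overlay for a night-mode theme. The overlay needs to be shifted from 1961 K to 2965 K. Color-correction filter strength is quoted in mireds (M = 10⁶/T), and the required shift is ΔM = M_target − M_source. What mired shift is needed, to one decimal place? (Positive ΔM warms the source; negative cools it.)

-172.7 mireds

M_source = 10⁶/1961 = 509.944; M_target = 10⁶/2965 = 337.268.
ΔM = 337.268 − 509.944 = -172.676 → -172.7 mireds, a cooling shift.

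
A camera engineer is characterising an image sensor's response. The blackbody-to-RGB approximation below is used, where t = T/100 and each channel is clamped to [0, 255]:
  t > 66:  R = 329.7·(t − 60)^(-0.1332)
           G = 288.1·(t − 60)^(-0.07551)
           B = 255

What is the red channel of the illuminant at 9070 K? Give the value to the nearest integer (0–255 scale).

t = 9070/100 = 90.7; the t > 66 branch applies.
R = 329.7·(90.7 − 60)^(-0.1332) = 329.7·30.7^(-0.1332) = 329.7·0.63374 = 208.945.
Rounded: 209.

209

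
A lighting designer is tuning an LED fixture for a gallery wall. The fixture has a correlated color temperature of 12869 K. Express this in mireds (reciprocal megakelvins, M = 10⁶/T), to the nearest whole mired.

M = 10⁶ / 12869 = 77.706 → 78 mireds.

78 mireds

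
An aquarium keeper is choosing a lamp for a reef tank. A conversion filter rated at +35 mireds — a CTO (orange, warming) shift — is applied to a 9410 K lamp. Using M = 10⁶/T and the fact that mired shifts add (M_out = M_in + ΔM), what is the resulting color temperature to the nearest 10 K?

M_in = 10⁶/9410 = 106.27 mireds.
M_out = 106.27 + (+35) = 141.27 mireds.
T_out = 10⁶/141.27 = 7078.6 K → 7080 K.

7080 K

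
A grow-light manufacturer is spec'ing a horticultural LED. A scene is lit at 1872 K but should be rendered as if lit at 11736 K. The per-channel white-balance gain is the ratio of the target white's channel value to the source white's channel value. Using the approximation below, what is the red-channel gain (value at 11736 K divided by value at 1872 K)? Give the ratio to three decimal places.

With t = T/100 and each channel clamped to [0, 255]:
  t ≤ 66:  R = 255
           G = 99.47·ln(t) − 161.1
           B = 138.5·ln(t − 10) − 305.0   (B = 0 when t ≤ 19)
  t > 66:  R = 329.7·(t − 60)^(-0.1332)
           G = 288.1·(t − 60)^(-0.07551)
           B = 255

0.754

At 1872 K (t = 18.72):
  R = 255 by definition for t ≤ 66.
At 11736 K (t = 117.36):
  R = 329.7·(117.36 − 60)^(-0.1332) = 329.7·57.36^(-0.1332) = 329.7·0.58311 = 192.253.
Gain = 192.253 / 255.000 = 0.7539 → 0.754.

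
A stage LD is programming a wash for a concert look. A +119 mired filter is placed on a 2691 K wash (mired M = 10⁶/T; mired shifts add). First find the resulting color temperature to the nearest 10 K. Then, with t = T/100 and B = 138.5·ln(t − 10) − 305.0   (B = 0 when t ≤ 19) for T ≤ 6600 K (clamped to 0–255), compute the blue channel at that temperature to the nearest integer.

M_in = 10⁶/2691 = 371.61; M_out = 371.61 + (+119) = 490.61.
T_out = 10⁶/490.61 = 2038.3 K → 2040 K; t = 20.4.
B = 138.5·ln(20.4 − 10) − 305.0 = 138.5·ln 10.4 − 305.0 = 138.5·2.3418 − 305.0 = 19.340.
Rounded: 19.

19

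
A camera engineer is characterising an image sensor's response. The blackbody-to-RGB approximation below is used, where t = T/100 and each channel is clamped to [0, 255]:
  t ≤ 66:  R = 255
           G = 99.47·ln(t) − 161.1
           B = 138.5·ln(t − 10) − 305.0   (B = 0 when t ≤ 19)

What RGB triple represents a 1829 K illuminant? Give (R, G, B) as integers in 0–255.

(255, 128, 0)

t = 1829/100 = 18.29; the t ≤ 66 branch applies.
R = 255 by definition for t ≤ 66.
G = 99.47·ln 18.29 − 161.1 = 99.47·2.9064 − 161.1 = 127.995.
t = 18.29 ≤ 19, so B = 0.
Rounded: (255, 128, 0).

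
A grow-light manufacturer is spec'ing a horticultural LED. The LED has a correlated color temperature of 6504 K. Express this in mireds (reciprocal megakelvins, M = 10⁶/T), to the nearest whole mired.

154 mireds

M = 10⁶ / 6504 = 153.752 → 154 mireds.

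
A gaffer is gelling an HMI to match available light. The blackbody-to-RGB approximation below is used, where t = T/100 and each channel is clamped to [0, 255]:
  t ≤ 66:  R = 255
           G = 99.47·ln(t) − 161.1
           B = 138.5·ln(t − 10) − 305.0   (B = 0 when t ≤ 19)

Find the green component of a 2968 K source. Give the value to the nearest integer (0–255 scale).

176

t = 2968/100 = 29.68; the t ≤ 66 branch applies.
G = 99.47·ln 29.68 − 161.1 = 99.47·3.3905 − 161.1 = 176.150.
Rounded: 176.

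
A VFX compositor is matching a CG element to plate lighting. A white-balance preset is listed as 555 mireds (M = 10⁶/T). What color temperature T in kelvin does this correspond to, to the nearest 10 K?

1800 K

T = 10⁶ / 555 = 1801.80 K → 1800 K.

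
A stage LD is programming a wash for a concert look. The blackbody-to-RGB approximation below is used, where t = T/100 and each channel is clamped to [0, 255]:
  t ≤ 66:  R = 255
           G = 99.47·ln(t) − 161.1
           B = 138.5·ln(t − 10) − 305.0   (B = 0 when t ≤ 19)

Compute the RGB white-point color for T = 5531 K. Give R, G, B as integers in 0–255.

R=255, G=238, B=223

t = 5531/100 = 55.31; the t ≤ 66 branch applies.
R = 255 by definition for t ≤ 66.
G = 99.47·ln 55.31 − 161.1 = 99.47·4.0130 − 161.1 = 238.069.
B = 138.5·ln(55.31 − 10) − 305.0 = 138.5·ln 45.31 − 305.0 = 138.5·3.8135 − 305.0 = 223.174.
Rounded: (255, 238, 223).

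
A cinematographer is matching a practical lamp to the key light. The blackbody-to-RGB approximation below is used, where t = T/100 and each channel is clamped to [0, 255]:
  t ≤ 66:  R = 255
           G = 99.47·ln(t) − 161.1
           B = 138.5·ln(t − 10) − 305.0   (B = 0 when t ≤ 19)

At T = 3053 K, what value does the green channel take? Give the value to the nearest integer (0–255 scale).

179

t = 3053/100 = 30.53; the t ≤ 66 branch applies.
G = 99.47·ln 30.53 − 161.1 = 99.47·3.4187 − 161.1 = 178.959.
Rounded: 179.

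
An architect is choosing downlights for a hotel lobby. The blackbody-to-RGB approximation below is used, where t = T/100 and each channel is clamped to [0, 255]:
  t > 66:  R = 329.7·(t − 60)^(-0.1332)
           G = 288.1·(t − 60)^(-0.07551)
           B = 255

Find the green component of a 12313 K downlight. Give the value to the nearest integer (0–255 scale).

t = 12313/100 = 123.13; the t > 66 branch applies.
G = 288.1·(123.13 − 60)^(-0.07551) = 288.1·63.13^(-0.07551) = 288.1·0.73125 = 210.672.
Rounded: 211.

211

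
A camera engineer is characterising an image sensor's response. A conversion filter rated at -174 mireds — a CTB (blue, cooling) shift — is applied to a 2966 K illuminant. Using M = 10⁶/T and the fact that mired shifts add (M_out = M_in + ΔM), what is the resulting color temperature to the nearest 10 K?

6130 K

M_in = 10⁶/2966 = 337.15 mireds.
M_out = 337.15 + (-174) = 163.15 mireds.
T_out = 10⁶/163.15 = 6129.2 K → 6130 K.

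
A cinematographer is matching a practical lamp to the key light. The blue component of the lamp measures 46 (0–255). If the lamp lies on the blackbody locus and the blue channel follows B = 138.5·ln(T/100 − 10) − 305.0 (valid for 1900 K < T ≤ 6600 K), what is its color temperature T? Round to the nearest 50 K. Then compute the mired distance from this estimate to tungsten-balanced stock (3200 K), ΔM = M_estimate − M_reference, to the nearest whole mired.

+132 mireds

ln(t − 10) = (46 + 305.0) / 138.5 = 2.5343.
t − 10 = e^2.5343 = 12.608, so t = 22.608.
T = 100·t = 2261 K → 2250 K to the nearest 50 K.
M_estimate = 10⁶/2250 = 444.44; M_reference = 10⁶/3200 = 312.50.
ΔM = 444.44 − 312.50 = 131.94 → +132 mireds.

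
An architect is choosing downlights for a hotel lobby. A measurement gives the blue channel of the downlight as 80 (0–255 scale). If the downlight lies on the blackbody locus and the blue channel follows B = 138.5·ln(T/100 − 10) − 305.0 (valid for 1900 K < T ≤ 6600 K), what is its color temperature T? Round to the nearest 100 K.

ln(t − 10) = (80 + 305.0) / 138.5 = 2.7798.
t − 10 = e^2.7798 = 16.116, so t = 26.116.
T = 100·t = 2612 K → 2600 K to the nearest 100 K.

2600 K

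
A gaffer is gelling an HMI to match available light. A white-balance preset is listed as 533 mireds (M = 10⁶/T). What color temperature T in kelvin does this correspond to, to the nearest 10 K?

T = 10⁶ / 533 = 1876.17 K → 1880 K.

1880 K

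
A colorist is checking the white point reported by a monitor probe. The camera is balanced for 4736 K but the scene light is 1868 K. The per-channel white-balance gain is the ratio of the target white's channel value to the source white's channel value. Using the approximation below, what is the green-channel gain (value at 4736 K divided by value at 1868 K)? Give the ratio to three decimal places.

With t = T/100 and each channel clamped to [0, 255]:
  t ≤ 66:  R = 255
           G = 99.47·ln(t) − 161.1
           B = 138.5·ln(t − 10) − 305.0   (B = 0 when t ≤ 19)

At 1868 K (t = 18.68):
  G = 99.47·ln 18.68 − 161.1 = 99.47·2.9275 − 161.1 = 130.094.
At 4736 K (t = 47.36):
  G = 99.47·ln 47.36 − 161.1 = 99.47·3.8578 − 161.1 = 222.633.
Gain = 222.633 / 130.094 = 1.7113 → 1.711.

1.711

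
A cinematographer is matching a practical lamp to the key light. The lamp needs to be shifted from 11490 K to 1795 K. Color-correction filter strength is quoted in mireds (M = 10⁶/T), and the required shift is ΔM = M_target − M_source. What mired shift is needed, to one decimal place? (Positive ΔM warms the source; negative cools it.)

M_source = 10⁶/11490 = 87.032; M_target = 10⁶/1795 = 557.103.
ΔM = 557.103 − 87.032 = 470.071 → +470.1 mireds, a warming shift.

+470.1 mireds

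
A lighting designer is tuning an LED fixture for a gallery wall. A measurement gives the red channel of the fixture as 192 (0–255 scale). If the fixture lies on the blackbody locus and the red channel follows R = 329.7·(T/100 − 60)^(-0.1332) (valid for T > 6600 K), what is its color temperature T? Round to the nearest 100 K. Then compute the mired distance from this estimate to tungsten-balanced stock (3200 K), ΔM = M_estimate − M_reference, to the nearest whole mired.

(t − 60)^(-0.1332) = 192/329.7 = 0.58235.
t − 60 = 0.58235^(1/-0.1332) = 0.58235^(-7.508) = 57.929, so t = 117.929.
T = 100·t = 11793 K → 11800 K to the nearest 100 K.
M_estimate = 10⁶/11800 = 84.75; M_reference = 10⁶/3200 = 312.50.
ΔM = 84.75 − 312.50 = -227.75 → -228 mireds.

-228 mireds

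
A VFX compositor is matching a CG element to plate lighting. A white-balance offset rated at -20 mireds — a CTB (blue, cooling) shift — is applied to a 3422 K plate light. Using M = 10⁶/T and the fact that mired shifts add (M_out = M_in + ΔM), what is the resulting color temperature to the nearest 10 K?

M_in = 10⁶/3422 = 292.23 mireds.
M_out = 292.23 + (-20) = 272.23 mireds.
T_out = 10⁶/272.23 = 3673.4 K → 3670 K.

3670 K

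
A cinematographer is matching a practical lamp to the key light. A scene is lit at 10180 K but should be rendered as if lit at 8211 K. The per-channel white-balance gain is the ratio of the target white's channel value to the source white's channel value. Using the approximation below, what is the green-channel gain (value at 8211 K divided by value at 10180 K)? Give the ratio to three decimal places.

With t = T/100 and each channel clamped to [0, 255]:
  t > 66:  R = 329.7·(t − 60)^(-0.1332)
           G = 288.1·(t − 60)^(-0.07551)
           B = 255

At 10180 K (t = 101.8):
  G = 288.1·(101.8 − 60)^(-0.07551) = 288.1·41.8^(-0.07551) = 288.1·0.75437 = 217.334.
At 8211 K (t = 82.11):
  G = 288.1·(82.11 − 60)^(-0.07551) = 288.1·22.11^(-0.07551) = 288.1·0.79153 = 228.041.
Gain = 228.041 / 217.334 = 1.0493 → 1.049.

1.049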